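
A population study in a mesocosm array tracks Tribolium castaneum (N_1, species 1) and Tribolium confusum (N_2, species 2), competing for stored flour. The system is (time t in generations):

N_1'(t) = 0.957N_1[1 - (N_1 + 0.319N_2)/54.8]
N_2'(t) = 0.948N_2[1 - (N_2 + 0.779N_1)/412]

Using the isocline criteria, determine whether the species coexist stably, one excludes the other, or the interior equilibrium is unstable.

Compare the nullcline intercepts: K1/α12 = 54.8/0.319 = 172 < K2 = 412; K2/α21 = 412/0.779 = 529 > K1 = 54.8.
Since the inequalities point opposite ways, species 2 can invade but species 1 cannot.

species 2 excludes species 1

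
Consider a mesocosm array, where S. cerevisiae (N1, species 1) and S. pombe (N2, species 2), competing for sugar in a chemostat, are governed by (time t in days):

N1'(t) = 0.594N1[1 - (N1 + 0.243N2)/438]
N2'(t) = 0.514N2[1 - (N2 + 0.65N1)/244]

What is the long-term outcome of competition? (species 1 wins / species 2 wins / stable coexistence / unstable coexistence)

Compare the nullcline intercepts: K1/α12 = 438/0.243 = 1800 > K2 = 244; K2/α21 = 244/0.65 = 375 < K1 = 438.
Since the inequalities point opposite ways, species 1 can invade but species 2 cannot.

species 1 excludes species 2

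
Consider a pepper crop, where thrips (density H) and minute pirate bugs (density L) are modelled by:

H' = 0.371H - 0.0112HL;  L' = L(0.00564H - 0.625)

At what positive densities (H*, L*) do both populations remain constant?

H* ≈ 111, L* ≈ 33.1

Set dL/dt = 0 with L > 0: 0.00564H - 0.625 = 0, so H* = 0.625/0.00564 = 111.
Set dH/dt = 0 with H > 0: 0.371 - 0.0112L = 0, so L* = 0.371/0.0112 = 33.1.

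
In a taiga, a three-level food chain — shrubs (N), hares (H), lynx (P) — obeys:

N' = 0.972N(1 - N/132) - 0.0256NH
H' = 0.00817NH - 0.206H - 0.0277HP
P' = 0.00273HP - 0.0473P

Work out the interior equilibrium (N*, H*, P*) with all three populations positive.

From dP/dt = 0: 0.00273H* = 0.0473, so H* = 17.3.
From dN/dt = 0: 0.972(1 - N*/132) = 0.0256·17.3, giving N* = 132·(1 - 0.456) = 71.8.
From dH/dt = 0: 0.00817·71.8 - 0.206 = 0.0277P*, so P* = 0.38/0.0277 = 13.7.

N* ≈ 71.8, H* ≈ 17.3, P* ≈ 13.7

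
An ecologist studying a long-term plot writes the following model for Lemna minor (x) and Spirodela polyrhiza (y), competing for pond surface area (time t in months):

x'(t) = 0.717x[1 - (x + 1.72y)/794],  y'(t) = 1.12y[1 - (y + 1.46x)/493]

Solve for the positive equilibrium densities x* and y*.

Setting both brackets to zero gives the nullclines x + 1.72y = 794 and 1.46x + y = 493.
Substituting y = 493 - 1.46x into the first: x(1 - 1.72·1.46) = 794 - 1.72·493.
So x* = -54/-1.51 = 35.7, and then y* = 493 - 1.46·35.7 = 441.

x* ≈ 35.7, y* ≈ 441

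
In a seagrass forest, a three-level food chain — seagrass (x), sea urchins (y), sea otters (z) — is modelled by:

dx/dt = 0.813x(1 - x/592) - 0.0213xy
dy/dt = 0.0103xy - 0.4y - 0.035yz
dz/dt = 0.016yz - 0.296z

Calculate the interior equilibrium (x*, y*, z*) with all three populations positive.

x* ≈ 305, y* ≈ 18.5, z* ≈ 78.3

From dz/dt = 0: 0.016y* = 0.296, so y* = 18.5.
From dx/dt = 0: 0.813(1 - x*/592) = 0.0213·18.5, giving x* = 592·(1 - 0.485) = 305.
From dy/dt = 0: 0.0103·305 - 0.4 = 0.035z*, so z* = 2.74/0.035 = 78.3.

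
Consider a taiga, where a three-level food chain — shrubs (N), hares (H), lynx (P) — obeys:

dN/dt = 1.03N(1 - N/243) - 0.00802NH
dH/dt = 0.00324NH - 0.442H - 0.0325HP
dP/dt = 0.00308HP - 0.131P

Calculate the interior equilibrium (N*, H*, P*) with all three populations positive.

N* ≈ 163, H* ≈ 42.5, P* ≈ 2.6

From dP/dt = 0: 0.00308H* = 0.131, so H* = 42.5.
From dN/dt = 0: 1.03(1 - N*/243) = 0.00802·42.5, giving N* = 243·(1 - 0.331) = 163.
From dH/dt = 0: 0.00324·163 - 0.442 = 0.0325P*, so P* = 0.0846/0.0325 = 2.6.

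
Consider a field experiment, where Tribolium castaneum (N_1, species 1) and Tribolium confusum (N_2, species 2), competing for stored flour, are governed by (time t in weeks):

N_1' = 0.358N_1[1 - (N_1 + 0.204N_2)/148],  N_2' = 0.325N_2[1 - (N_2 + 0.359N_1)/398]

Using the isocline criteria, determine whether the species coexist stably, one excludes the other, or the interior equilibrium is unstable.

stable coexistence

Compare the nullcline intercepts: K1/α12 = 148/0.204 = 725 > K2 = 398; K2/α21 = 398/0.359 = 1110 > K1 = 148.
Since both inequalities hold, each species can invade when rare, so the interior equilibrium is stable.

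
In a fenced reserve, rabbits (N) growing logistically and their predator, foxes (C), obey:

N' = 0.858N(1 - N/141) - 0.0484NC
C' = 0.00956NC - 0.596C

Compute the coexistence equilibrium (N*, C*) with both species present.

N* ≈ 62.3, C* ≈ 9.89

From dC/dt = 0 with C > 0: 0.00956N* = 0.596, so N* = 62.3.
Substitute into dN/dt = 0: 0.858(1 - 62.3/141) = 0.0484C*.
The bracket is 0.558, giving C* = 0.479/0.0484 = 9.89.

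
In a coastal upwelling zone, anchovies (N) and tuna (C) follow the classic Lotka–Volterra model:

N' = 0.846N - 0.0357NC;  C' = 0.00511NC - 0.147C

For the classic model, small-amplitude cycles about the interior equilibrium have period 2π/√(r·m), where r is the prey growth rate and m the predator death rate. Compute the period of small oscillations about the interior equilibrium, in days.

Here r = 0.846 and m = 0.147, so r·m = 0.124.
ω = √0.124 = 0.353 per day, hence T = 2π/ω ≈ 17.8 days.

T ≈ 17.8 days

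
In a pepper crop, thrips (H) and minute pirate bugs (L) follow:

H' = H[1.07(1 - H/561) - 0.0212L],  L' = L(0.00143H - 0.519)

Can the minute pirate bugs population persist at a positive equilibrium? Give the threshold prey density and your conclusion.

The predator equation gives dL/dt > 0 only when H > 0.519/0.00143 = 363.
Without the predator, H → K = 561. Since 561 > 363, the predator can invade and persist.

Threshold H = 363; K > 363, so yes, the predator persists.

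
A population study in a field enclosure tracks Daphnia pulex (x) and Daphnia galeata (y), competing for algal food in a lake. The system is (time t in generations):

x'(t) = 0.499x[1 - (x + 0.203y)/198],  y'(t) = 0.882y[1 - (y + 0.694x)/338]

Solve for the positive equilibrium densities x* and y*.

Setting both brackets to zero gives the nullclines x + 0.203y = 198 and 0.694x + y = 338.
Substituting y = 338 - 0.694x into the first: x(1 - 0.203·0.694) = 198 - 0.203·338.
So x* = 129/0.859 = 151, and then y* = 338 - 0.694·151 = 233.

x* ≈ 151, y* ≈ 233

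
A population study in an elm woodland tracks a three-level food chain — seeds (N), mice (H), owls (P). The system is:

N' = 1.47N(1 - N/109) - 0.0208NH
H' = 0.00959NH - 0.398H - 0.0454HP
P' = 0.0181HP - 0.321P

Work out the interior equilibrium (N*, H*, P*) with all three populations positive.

From dP/dt = 0: 0.0181H* = 0.321, so H* = 17.7.
From dN/dt = 0: 1.47(1 - N*/109) = 0.0208·17.7, giving N* = 109·(1 - 0.251) = 81.6.
From dH/dt = 0: 0.00959·81.6 - 0.398 = 0.0454P*, so P* = 0.385/0.0454 = 8.48.

N* ≈ 81.6, H* ≈ 17.7, P* ≈ 8.48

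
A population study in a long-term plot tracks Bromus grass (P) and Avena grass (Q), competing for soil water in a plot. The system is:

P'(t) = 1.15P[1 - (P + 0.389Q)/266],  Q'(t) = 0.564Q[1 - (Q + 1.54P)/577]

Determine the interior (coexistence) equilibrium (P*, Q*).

Setting both brackets to zero gives the nullclines P + 0.389Q = 266 and 1.54P + Q = 577.
Substituting Q = 577 - 1.54P into the first: P(1 - 0.389·1.54) = 266 - 0.389·577.
So P* = 41.5/0.401 = 104, and then Q* = 577 - 1.54·104 = 417.

P* ≈ 104, Q* ≈ 417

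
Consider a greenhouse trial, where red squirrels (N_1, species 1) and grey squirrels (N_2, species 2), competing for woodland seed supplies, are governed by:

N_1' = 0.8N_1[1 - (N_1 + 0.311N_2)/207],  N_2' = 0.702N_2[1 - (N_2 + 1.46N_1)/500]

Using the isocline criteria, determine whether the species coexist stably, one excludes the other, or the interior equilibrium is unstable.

stable coexistence

Compare the nullcline intercepts: K1/α12 = 207/0.311 = 666 > K2 = 500; K2/α21 = 500/1.46 = 342 > K1 = 207.
Since both inequalities hold, each species can invade when rare, so the interior equilibrium is stable.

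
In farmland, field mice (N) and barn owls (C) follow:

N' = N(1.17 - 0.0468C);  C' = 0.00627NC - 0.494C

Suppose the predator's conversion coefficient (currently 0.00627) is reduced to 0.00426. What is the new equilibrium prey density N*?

N* ≈ 116

At the interior fixed point, setting dC/dt = 0 with C > 0 fixes N* = (predator death rate)/(NC coefficient) — independent of the other coefficients.
With the change, N* = 0.494/0.00426 = 116; it rises from 78.8.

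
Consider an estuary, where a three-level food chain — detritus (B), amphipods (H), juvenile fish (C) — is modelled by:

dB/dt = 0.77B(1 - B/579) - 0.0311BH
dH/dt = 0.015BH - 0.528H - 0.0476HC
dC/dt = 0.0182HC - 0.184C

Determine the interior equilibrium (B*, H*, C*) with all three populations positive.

From dC/dt = 0: 0.0182H* = 0.184, so H* = 10.1.
From dB/dt = 0: 0.77(1 - B*/579) = 0.0311·10.1, giving B* = 579·(1 - 0.408) = 343.
From dH/dt = 0: 0.015·343 - 0.528 = 0.0476C*, so C* = 4.61/0.0476 = 96.9.

B* ≈ 343, H* ≈ 10.1, C* ≈ 96.9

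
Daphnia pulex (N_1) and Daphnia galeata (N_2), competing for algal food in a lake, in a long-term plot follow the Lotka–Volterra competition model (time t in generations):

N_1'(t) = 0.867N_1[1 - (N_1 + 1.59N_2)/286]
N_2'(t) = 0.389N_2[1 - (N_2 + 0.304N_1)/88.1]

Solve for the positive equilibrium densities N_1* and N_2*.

N_1* ≈ 282, N_2* ≈ 2.24

Setting both brackets to zero gives the nullclines N_1 + 1.59N_2 = 286 and 0.304N_1 + N_2 = 88.1.
Substituting N_2 = 88.1 - 0.304N_1 into the first: N_1(1 - 1.59·0.304) = 286 - 1.59·88.1.
So N_1* = 146/0.517 = 282, and then N_2* = 88.1 - 0.304·282 = 2.24.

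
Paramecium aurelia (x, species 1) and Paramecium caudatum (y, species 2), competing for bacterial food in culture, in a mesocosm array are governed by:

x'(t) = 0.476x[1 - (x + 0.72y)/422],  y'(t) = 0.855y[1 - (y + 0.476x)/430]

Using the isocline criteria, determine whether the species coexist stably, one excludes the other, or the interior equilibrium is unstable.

Compare the nullcline intercepts: K1/α12 = 422/0.72 = 586 > K2 = 430; K2/α21 = 430/0.476 = 903 > K1 = 422.
Since both inequalities hold, each species can invade when rare, so the interior equilibrium is stable.

stable coexistence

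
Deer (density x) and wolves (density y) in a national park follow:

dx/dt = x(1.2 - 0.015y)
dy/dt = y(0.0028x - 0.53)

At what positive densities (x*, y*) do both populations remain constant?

Set dy/dt = 0 with y > 0: 0.0028x - 0.53 = 0, so x* = 0.53/0.0028 = 189.
Set dx/dt = 0 with x > 0: 1.2 - 0.015y = 0, so y* = 1.2/0.015 = 80.

x* ≈ 189, y* ≈ 80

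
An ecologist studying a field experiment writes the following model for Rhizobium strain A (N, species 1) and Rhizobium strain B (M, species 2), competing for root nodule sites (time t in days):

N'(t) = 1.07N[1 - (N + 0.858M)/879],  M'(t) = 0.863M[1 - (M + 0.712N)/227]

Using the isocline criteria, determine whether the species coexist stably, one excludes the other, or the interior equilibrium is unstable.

Compare the nullcline intercepts: K1/α12 = 879/0.858 = 1020 > K2 = 227; K2/α21 = 227/0.712 = 319 < K1 = 879.
Since the inequalities point opposite ways, species 1 can invade but species 2 cannot.

species 1 excludes species 2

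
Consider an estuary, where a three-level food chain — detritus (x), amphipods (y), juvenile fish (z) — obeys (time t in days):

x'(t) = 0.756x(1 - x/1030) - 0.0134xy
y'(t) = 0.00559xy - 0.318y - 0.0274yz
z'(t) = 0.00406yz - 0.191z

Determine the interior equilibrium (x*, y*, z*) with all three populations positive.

x* ≈ 171, y* ≈ 47, z* ≈ 23.3

From dz/dt = 0: 0.00406y* = 0.191, so y* = 47.
From dx/dt = 0: 0.756(1 - x*/1030) = 0.0134·47, giving x* = 1030·(1 - 0.834) = 171.
From dy/dt = 0: 0.00559·171 - 0.318 = 0.0274z*, so z* = 0.639/0.0274 = 23.3.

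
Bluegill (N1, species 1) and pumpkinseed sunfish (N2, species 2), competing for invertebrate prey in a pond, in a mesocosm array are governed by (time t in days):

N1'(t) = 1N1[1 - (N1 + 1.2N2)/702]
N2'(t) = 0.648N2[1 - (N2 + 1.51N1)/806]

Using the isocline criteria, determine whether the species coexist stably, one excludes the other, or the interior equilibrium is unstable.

Compare the nullcline intercepts: K1/α12 = 702/1.2 = 585 < K2 = 806; K2/α21 = 806/1.51 = 534 < K1 = 702.
Since both are reversed, neither can invade when rare; the interior point is a saddle.

unstable coexistence (outcome depends on initial conditions)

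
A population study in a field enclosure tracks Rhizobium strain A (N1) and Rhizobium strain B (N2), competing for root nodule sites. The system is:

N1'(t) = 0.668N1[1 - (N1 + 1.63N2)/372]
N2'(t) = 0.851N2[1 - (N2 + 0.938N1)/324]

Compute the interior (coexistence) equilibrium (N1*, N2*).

N1* ≈ 295, N2* ≈ 47.1

Setting both brackets to zero gives the nullclines N1 + 1.63N2 = 372 and 0.938N1 + N2 = 324.
Substituting N2 = 324 - 0.938N1 into the first: N1(1 - 1.63·0.938) = 372 - 1.63·324.
So N1* = -156/-0.529 = 295, and then N2* = 324 - 0.938·295 = 47.1.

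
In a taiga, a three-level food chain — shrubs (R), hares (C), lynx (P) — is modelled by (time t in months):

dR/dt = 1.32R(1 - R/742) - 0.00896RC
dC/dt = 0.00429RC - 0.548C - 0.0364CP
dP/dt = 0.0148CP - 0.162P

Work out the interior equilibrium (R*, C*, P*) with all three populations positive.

R* ≈ 687, C* ≈ 10.9, P* ≈ 65.9

From dP/dt = 0: 0.0148C* = 0.162, so C* = 10.9.
From dR/dt = 0: 1.32(1 - R*/742) = 0.00896·10.9, giving R* = 742·(1 - 0.0743) = 687.
From dC/dt = 0: 0.00429·687 - 0.548 = 0.0364P*, so P* = 2.4/0.0364 = 65.9.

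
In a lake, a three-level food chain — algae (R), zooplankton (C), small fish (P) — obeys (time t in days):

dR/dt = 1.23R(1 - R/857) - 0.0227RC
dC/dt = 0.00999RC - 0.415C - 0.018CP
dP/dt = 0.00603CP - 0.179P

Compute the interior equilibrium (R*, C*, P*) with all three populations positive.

R* ≈ 387, C* ≈ 29.7, P* ≈ 192

From dP/dt = 0: 0.00603C* = 0.179, so C* = 29.7.
From dR/dt = 0: 1.23(1 - R*/857) = 0.0227·29.7, giving R* = 857·(1 - 0.548) = 387.
From dC/dt = 0: 0.00999·387 - 0.415 = 0.018P*, so P* = 3.46/0.018 = 192.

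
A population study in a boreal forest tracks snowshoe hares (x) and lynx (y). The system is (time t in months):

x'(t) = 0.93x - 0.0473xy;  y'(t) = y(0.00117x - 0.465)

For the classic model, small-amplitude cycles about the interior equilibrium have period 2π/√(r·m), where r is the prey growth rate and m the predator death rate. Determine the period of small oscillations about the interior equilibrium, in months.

T ≈ 9.55 months

Here r = 0.93 and m = 0.465, so r·m = 0.432.
ω = √0.432 = 0.658 per month, hence T = 2π/ω ≈ 9.55 months.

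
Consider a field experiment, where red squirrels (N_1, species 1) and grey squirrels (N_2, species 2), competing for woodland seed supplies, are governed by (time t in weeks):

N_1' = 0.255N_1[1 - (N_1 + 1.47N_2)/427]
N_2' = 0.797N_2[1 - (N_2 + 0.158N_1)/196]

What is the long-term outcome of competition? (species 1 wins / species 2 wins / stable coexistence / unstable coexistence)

Compare the nullcline intercepts: K1/α12 = 427/1.47 = 290 > K2 = 196; K2/α21 = 196/0.158 = 1240 > K1 = 427.
Since both inequalities hold, each species can invade when rare, so the interior equilibrium is stable.

stable coexistence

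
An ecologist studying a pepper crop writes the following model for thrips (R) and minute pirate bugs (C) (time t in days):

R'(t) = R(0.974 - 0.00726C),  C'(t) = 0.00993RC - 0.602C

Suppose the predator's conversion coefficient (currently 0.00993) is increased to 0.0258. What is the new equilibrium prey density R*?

At the interior fixed point, setting dC/dt = 0 with C > 0 fixes R* = (predator death rate)/(RC coefficient) — independent of the other coefficients.
With the change, R* = 0.602/0.0258 = 23.3; it falls from 60.6.

R* ≈ 23.3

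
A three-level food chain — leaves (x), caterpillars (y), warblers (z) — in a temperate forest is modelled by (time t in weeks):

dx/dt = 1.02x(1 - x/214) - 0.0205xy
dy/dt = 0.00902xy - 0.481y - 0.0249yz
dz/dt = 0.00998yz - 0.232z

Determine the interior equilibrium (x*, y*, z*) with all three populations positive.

x* ≈ 114, y* ≈ 23.2, z* ≈ 22

From dz/dt = 0: 0.00998y* = 0.232, so y* = 23.2.
From dx/dt = 0: 1.02(1 - x*/214) = 0.0205·23.2, giving x* = 214·(1 - 0.467) = 114.
From dy/dt = 0: 0.00902·114 - 0.481 = 0.0249z*, so z* = 0.547/0.0249 = 22.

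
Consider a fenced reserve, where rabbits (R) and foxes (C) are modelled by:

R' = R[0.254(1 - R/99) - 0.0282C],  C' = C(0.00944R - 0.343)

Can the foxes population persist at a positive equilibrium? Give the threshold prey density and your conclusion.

Threshold R = 36.3; K > 36.3, so yes, the predator persists.

The predator equation gives dC/dt > 0 only when R > 0.343/0.00944 = 36.3.
Without the predator, R → K = 99. Since 99 > 36.3, the predator can invade and persist.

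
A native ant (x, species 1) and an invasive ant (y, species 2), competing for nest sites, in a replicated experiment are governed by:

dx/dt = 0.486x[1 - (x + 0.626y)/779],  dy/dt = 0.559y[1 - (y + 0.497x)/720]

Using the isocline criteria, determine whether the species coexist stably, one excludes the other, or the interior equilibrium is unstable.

stable coexistence

Compare the nullcline intercepts: K1/α12 = 779/0.626 = 1240 > K2 = 720; K2/α21 = 720/0.497 = 1450 > K1 = 779.
Since both inequalities hold, each species can invade when rare, so the interior equilibrium is stable.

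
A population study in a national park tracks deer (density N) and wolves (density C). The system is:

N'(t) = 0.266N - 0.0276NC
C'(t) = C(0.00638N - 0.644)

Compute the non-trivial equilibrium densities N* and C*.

Set dC/dt = 0 with C > 0: 0.00638N - 0.644 = 0, so N* = 0.644/0.00638 = 101.
Set dN/dt = 0 with N > 0: 0.266 - 0.0276C = 0, so C* = 0.266/0.0276 = 9.64.

N* ≈ 101, C* ≈ 9.64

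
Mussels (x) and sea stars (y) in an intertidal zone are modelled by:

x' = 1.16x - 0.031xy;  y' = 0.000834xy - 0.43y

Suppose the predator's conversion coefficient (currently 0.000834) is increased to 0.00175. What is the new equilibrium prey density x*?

At the interior fixed point, setting dy/dt = 0 with y > 0 fixes x* = (predator death rate)/(xy coefficient) — independent of the other coefficients.
With the change, x* = 0.43/0.00175 = 246; it falls from 516.

x* ≈ 246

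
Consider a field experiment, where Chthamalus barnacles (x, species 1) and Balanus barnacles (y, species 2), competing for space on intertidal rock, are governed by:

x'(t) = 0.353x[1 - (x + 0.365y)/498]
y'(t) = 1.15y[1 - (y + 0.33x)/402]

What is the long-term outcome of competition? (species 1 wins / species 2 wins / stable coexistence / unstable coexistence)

stable coexistence

Compare the nullcline intercepts: K1/α12 = 498/0.365 = 1360 > K2 = 402; K2/α21 = 402/0.33 = 1220 > K1 = 498.
Since both inequalities hold, each species can invade when rare, so the interior equilibrium is stable.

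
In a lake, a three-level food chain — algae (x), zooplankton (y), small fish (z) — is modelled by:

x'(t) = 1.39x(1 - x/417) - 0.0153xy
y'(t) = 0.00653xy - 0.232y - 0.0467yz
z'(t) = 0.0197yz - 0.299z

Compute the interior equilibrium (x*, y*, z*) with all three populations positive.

From dz/dt = 0: 0.0197y* = 0.299, so y* = 15.2.
From dx/dt = 0: 1.39(1 - x*/417) = 0.0153·15.2, giving x* = 417·(1 - 0.167) = 347.
From dy/dt = 0: 0.00653·347 - 0.232 = 0.0467z*, so z* = 2.04/0.0467 = 43.6.

x* ≈ 347, y* ≈ 15.2, z* ≈ 43.6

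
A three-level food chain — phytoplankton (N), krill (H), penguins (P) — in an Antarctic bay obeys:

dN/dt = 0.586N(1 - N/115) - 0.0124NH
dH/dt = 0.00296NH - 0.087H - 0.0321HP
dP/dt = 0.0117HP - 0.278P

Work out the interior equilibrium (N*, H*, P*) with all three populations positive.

From dP/dt = 0: 0.0117H* = 0.278, so H* = 23.8.
From dN/dt = 0: 0.586(1 - N*/115) = 0.0124·23.8, giving N* = 115·(1 - 0.503) = 57.2.
From dH/dt = 0: 0.00296·57.2 - 0.087 = 0.0321P*, so P* = 0.0823/0.0321 = 2.56.

N* ≈ 57.2, H* ≈ 23.8, P* ≈ 2.56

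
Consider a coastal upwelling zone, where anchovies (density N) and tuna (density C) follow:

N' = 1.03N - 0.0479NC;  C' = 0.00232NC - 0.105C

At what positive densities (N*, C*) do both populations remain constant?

N* ≈ 45.3, C* ≈ 21.5

Set dC/dt = 0 with C > 0: 0.00232N - 0.105 = 0, so N* = 0.105/0.00232 = 45.3.
Set dN/dt = 0 with N > 0: 1.03 - 0.0479C = 0, so C* = 1.03/0.0479 = 21.5.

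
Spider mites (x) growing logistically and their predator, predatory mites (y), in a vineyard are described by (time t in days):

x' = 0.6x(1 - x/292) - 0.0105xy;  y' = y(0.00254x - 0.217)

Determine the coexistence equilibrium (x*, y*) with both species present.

x* ≈ 85.4, y* ≈ 40.4

From dy/dt = 0 with y > 0: 0.00254x* = 0.217, so x* = 85.4.
Substitute into dx/dt = 0: 0.6(1 - 85.4/292) = 0.0105y*.
The bracket is 0.707, giving y* = 0.424/0.0105 = 40.4.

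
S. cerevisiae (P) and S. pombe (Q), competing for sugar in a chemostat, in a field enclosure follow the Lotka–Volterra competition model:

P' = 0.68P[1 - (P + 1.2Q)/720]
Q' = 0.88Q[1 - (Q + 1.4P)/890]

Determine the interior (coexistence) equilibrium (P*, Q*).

Setting both brackets to zero gives the nullclines P + 1.2Q = 720 and 1.4P + Q = 890.
Substituting Q = 890 - 1.4P into the first: P(1 - 1.2·1.4) = 720 - 1.2·890.
So P* = -348/-0.68 = 512, and then Q* = 890 - 1.4·512 = 174.

P* ≈ 512, Q* ≈ 174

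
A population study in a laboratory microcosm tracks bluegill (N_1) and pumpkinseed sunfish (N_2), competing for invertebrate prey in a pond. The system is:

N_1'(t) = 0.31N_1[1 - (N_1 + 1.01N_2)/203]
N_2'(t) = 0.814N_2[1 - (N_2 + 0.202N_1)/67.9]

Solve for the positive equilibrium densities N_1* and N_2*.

Setting both brackets to zero gives the nullclines N_1 + 1.01N_2 = 203 and 0.202N_1 + N_2 = 67.9.
Substituting N_2 = 67.9 - 0.202N_1 into the first: N_1(1 - 1.01·0.202) = 203 - 1.01·67.9.
So N_1* = 134/0.796 = 169, and then N_2* = 67.9 - 0.202·169 = 33.8.

N_1* ≈ 169, N_2* ≈ 33.8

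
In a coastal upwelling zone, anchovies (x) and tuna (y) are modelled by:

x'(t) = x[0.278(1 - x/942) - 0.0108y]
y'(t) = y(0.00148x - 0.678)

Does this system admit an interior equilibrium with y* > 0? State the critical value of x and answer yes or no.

The predator equation gives dy/dt > 0 only when x > 0.678/0.00148 = 458.
Without the predator, x → K = 942. Since 942 > 458, the predator can invade and persist.

Threshold x = 458; K > 458, so yes, the predator persists.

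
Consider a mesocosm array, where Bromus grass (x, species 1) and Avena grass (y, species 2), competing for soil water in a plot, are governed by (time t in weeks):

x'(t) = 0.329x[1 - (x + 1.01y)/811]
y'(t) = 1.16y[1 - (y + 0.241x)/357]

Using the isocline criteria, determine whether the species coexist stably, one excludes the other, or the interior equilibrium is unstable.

Compare the nullcline intercepts: K1/α12 = 811/1.01 = 803 > K2 = 357; K2/α21 = 357/0.241 = 1480 > K1 = 811.
Since both inequalities hold, each species can invade when rare, so the interior equilibrium is stable.

stable coexistence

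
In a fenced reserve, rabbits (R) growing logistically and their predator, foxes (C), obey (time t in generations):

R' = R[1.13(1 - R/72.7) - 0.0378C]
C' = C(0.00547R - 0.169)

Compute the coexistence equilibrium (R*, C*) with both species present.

From dC/dt = 0 with C > 0: 0.00547R* = 0.169, so R* = 30.9.
Substitute into dR/dt = 0: 1.13(1 - 30.9/72.7) = 0.0378C*.
The bracket is 0.575, giving C* = 0.65/0.0378 = 17.2.

R* ≈ 30.9, C* ≈ 17.2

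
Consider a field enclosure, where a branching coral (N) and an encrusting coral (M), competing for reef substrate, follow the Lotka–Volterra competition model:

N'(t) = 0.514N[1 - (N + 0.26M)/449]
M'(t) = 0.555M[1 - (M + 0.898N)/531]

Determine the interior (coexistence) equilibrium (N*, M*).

Setting both brackets to zero gives the nullclines N + 0.26M = 449 and 0.898N + M = 531.
Substituting M = 531 - 0.898N into the first: N(1 - 0.26·0.898) = 449 - 0.26·531.
So N* = 311/0.767 = 406, and then M* = 531 - 0.898·406 = 167.

N* ≈ 406, M* ≈ 167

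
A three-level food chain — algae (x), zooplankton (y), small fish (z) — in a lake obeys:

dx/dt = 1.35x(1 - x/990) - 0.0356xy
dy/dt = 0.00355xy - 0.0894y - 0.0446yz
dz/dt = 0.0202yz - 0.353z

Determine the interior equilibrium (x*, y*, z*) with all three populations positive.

x* ≈ 534, y* ≈ 17.5, z* ≈ 40.5

From dz/dt = 0: 0.0202y* = 0.353, so y* = 17.5.
From dx/dt = 0: 1.35(1 - x*/990) = 0.0356·17.5, giving x* = 990·(1 - 0.461) = 534.
From dy/dt = 0: 0.00355·534 - 0.0894 = 0.0446z*, so z* = 1.81/0.0446 = 40.5.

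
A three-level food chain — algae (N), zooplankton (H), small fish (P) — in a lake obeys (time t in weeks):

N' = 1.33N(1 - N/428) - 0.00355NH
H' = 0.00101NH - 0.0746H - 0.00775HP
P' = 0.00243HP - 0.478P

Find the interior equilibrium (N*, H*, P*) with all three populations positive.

N* ≈ 203, H* ≈ 197, P* ≈ 16.9

From dP/dt = 0: 0.00243H* = 0.478, so H* = 197.
From dN/dt = 0: 1.33(1 - N*/428) = 0.00355·197, giving N* = 428·(1 - 0.525) = 203.
From dH/dt = 0: 0.00101·203 - 0.0746 = 0.00775P*, so P* = 0.131/0.00775 = 16.9.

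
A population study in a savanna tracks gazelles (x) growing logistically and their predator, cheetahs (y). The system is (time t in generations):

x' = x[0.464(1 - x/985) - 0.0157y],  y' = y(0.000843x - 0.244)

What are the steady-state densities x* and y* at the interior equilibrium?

x* ≈ 289, y* ≈ 20.9

From dy/dt = 0 with y > 0: 0.000843x* = 0.244, so x* = 289.
Substitute into dx/dt = 0: 0.464(1 - 289/985) = 0.0157y*.
The bracket is 0.706, giving y* = 0.328/0.0157 = 20.9.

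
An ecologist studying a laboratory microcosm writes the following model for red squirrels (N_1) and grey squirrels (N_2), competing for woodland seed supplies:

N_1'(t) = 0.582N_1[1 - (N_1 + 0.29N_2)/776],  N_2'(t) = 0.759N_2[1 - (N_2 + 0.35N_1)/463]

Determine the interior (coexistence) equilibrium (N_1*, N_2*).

Setting both brackets to zero gives the nullclines N_1 + 0.29N_2 = 776 and 0.35N_1 + N_2 = 463.
Substituting N_2 = 463 - 0.35N_1 into the first: N_1(1 - 0.29·0.35) = 776 - 0.29·463.
So N_1* = 642/0.898 = 714, and then N_2* = 463 - 0.35·714 = 213.

N_1* ≈ 714, N_2* ≈ 213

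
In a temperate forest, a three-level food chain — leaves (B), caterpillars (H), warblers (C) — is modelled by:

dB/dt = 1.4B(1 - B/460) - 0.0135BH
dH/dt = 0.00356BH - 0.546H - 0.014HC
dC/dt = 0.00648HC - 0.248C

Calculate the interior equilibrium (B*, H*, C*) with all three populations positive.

B* ≈ 290, H* ≈ 38.3, C* ≈ 34.8

From dC/dt = 0: 0.00648H* = 0.248, so H* = 38.3.
From dB/dt = 0: 1.4(1 - B*/460) = 0.0135·38.3, giving B* = 460·(1 - 0.369) = 290.
From dH/dt = 0: 0.00356·290 - 0.546 = 0.014C*, so C* = 0.487/0.014 = 34.8.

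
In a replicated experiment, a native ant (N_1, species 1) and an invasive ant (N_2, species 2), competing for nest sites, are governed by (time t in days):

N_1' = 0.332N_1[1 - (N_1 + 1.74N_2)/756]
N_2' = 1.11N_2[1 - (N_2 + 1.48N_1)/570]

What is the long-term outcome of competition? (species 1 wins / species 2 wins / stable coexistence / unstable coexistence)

unstable coexistence (outcome depends on initial conditions)

Compare the nullcline intercepts: K1/α12 = 756/1.74 = 434 < K2 = 570; K2/α21 = 570/1.48 = 385 < K1 = 756.
Since both are reversed, neither can invade when rare; the interior point is a saddle.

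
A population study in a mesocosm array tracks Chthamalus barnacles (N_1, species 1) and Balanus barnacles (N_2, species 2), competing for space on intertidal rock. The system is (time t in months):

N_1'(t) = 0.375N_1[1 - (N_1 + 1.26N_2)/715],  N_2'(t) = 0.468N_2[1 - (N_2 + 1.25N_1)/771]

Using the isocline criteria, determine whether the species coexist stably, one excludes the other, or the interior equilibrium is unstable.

unstable coexistence (outcome depends on initial conditions)

Compare the nullcline intercepts: K1/α12 = 715/1.26 = 567 < K2 = 771; K2/α21 = 771/1.25 = 617 < K1 = 715.
Since both are reversed, neither can invade when rare; the interior point is a saddle.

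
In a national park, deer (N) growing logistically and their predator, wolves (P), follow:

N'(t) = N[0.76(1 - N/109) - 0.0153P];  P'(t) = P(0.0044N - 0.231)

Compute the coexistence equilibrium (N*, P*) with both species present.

N* ≈ 52.5, P* ≈ 25.7

From dP/dt = 0 with P > 0: 0.0044N* = 0.231, so N* = 52.5.
Substitute into dN/dt = 0: 0.76(1 - 52.5/109) = 0.0153P*.
The bracket is 0.518, giving P* = 0.394/0.0153 = 25.7.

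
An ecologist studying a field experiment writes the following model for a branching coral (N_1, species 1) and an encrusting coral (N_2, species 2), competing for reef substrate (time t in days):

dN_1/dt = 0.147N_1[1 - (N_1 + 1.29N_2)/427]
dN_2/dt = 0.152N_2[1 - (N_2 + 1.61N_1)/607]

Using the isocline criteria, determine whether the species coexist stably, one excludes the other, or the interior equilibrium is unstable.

Compare the nullcline intercepts: K1/α12 = 427/1.29 = 331 < K2 = 607; K2/α21 = 607/1.61 = 377 < K1 = 427.
Since both are reversed, neither can invade when rare; the interior point is a saddle.

unstable coexistence (outcome depends on initial conditions)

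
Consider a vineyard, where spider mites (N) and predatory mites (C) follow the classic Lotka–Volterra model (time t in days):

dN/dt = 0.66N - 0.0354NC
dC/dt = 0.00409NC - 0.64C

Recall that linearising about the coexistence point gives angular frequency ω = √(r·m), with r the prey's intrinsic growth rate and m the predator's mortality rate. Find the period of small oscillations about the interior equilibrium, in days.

T ≈ 9.67 days

Here r = 0.66 and m = 0.64, so r·m = 0.422.
ω = √0.422 = 0.65 per day, hence T = 2π/ω ≈ 9.67 days.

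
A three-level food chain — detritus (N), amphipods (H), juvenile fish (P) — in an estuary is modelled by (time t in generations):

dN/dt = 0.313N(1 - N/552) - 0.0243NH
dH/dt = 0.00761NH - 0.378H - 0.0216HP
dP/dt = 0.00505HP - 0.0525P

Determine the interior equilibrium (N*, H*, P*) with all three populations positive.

From dP/dt = 0: 0.00505H* = 0.0525, so H* = 10.4.
From dN/dt = 0: 0.313(1 - N*/552) = 0.0243·10.4, giving N* = 552·(1 - 0.807) = 106.
From dH/dt = 0: 0.00761·106 - 0.378 = 0.0216P*, so P* = 0.432/0.0216 = 20.

N* ≈ 106, H* ≈ 10.4, P* ≈ 20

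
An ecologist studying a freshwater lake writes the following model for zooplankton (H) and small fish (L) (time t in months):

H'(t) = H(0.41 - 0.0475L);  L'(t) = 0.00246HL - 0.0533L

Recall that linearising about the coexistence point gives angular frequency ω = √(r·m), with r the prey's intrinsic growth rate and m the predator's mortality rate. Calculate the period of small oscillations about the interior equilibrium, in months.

Here r = 0.41 and m = 0.0533, so r·m = 0.0219.
ω = √0.0219 = 0.148 per month, hence T = 2π/ω ≈ 42.5 months.

T ≈ 42.5 months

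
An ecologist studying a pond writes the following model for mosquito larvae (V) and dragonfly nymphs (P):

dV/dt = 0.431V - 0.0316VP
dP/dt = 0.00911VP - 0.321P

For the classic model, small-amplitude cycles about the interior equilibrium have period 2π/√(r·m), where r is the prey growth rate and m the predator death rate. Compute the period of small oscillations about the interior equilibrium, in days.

T ≈ 16.9 days

Here r = 0.431 and m = 0.321, so r·m = 0.138.
ω = √0.138 = 0.372 per day, hence T = 2π/ω ≈ 16.9 days.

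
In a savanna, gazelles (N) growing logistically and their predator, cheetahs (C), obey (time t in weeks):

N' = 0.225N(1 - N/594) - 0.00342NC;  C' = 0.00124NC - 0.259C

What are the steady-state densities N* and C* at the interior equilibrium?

From dC/dt = 0 with C > 0: 0.00124N* = 0.259, so N* = 209.
Substitute into dN/dt = 0: 0.225(1 - 209/594) = 0.00342C*.
The bracket is 0.648, giving C* = 0.146/0.00342 = 42.7.

N* ≈ 209, C* ≈ 42.7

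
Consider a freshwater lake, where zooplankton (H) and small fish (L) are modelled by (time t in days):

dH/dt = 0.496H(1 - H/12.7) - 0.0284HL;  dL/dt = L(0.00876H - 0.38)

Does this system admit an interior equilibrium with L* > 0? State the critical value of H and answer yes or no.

The predator equation gives dL/dt > 0 only when H > 0.38/0.00876 = 43.4.
Without the predator, H → K = 12.7. Since 12.7 < 43.4, the predator cannot invade.

Threshold H = 43.4; K < 43.4, so no, the predator goes extinct.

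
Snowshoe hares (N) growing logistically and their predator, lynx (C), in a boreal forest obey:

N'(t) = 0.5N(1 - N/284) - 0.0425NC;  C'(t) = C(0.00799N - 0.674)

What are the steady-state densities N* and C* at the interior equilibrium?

From dC/dt = 0 with C > 0: 0.00799N* = 0.674, so N* = 84.4.
Substitute into dN/dt = 0: 0.5(1 - 84.4/284) = 0.0425C*.
The bracket is 0.703, giving C* = 0.351/0.0425 = 8.27.

N* ≈ 84.4, C* ≈ 8.27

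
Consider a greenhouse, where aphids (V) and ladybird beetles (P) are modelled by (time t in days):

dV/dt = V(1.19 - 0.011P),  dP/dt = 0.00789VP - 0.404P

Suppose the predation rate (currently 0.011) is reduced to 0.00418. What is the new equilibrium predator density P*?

At the interior fixed point, setting dV/dt = 0 with V > 0 fixes P* = (prey growth rate)/(VP coefficient) — independent of the other coefficients.
With the change, P* = 1.19/0.00418 = 285; it rises from 108.

P* ≈ 285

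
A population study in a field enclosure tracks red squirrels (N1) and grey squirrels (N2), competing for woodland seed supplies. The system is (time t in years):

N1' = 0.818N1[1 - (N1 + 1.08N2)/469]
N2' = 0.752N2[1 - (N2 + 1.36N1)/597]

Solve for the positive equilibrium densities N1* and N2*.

Setting both brackets to zero gives the nullclines N1 + 1.08N2 = 469 and 1.36N1 + N2 = 597.
Substituting N2 = 597 - 1.36N1 into the first: N1(1 - 1.08·1.36) = 469 - 1.08·597.
So N1* = -176/-0.469 = 375, and then N2* = 597 - 1.36·375 = 87.1.

N1* ≈ 375, N2* ≈ 87.1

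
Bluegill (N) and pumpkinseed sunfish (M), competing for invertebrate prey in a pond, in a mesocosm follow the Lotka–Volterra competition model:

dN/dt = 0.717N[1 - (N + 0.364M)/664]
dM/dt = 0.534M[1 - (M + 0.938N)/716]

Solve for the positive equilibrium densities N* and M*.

Setting both brackets to zero gives the nullclines N + 0.364M = 664 and 0.938N + M = 716.
Substituting M = 716 - 0.938N into the first: N(1 - 0.364·0.938) = 664 - 0.364·716.
So N* = 403/0.659 = 613, and then M* = 716 - 0.938·613 = 141.

N* ≈ 613, M* ≈ 141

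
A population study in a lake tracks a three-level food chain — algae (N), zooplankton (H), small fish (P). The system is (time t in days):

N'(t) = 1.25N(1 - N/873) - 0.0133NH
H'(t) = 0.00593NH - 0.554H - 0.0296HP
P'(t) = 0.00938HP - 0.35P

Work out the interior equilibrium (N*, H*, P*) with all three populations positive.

N* ≈ 526, H* ≈ 37.3, P* ≈ 86.7

From dP/dt = 0: 0.00938H* = 0.35, so H* = 37.3.
From dN/dt = 0: 1.25(1 - N*/873) = 0.0133·37.3, giving N* = 873·(1 - 0.397) = 526.
From dH/dt = 0: 0.00593·526 - 0.554 = 0.0296P*, so P* = 2.57/0.0296 = 86.7.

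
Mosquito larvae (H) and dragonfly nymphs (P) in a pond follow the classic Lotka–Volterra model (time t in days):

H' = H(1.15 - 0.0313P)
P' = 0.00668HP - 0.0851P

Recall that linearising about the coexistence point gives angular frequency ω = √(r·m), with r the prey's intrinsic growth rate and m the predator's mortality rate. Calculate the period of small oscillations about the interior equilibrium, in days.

T ≈ 20.1 days

Here r = 1.15 and m = 0.0851, so r·m = 0.0979.
ω = √0.0979 = 0.313 per day, hence T = 2π/ω ≈ 20.1 days.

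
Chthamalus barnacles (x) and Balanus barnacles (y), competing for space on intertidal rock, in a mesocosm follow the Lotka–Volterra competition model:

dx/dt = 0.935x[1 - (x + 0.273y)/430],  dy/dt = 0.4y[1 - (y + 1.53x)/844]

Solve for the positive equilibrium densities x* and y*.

Setting both brackets to zero gives the nullclines x + 0.273y = 430 and 1.53x + y = 844.
Substituting y = 844 - 1.53x into the first: x(1 - 0.273·1.53) = 430 - 0.273·844.
So x* = 200/0.582 = 343, and then y* = 844 - 1.53·343 = 320.

x* ≈ 343, y* ≈ 320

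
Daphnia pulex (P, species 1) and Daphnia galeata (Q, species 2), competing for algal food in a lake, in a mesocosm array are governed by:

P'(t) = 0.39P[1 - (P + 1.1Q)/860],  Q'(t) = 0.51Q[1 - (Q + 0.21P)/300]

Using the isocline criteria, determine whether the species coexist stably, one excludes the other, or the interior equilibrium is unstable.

Compare the nullcline intercepts: K1/α12 = 860/1.1 = 782 > K2 = 300; K2/α21 = 300/0.21 = 1430 > K1 = 860.
Since both inequalities hold, each species can invade when rare, so the interior equilibrium is stable.

stable coexistence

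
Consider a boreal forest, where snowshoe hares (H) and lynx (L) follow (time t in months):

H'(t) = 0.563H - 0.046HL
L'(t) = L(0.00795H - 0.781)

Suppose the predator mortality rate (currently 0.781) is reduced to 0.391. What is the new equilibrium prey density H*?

At the interior fixed point, setting dL/dt = 0 with L > 0 fixes H* = (predator death rate)/(HL coefficient) — independent of the other coefficients.
With the change, H* = 0.391/0.00795 = 49.2; it falls from 98.2.

H* ≈ 49.2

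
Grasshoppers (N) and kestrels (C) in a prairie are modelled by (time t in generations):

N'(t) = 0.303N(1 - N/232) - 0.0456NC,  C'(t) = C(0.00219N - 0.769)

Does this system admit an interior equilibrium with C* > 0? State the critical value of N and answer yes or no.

Threshold N = 351; K < 351, so no, the predator goes extinct.

The predator equation gives dC/dt > 0 only when N > 0.769/0.00219 = 351.
Without the predator, N → K = 232. Since 232 < 351, the predator cannot invade.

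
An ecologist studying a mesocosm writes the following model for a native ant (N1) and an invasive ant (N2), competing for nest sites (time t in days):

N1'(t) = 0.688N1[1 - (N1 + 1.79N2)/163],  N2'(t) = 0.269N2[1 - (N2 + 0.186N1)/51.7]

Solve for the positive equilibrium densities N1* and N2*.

N1* ≈ 106, N2* ≈ 32.1

Setting both brackets to zero gives the nullclines N1 + 1.79N2 = 163 and 0.186N1 + N2 = 51.7.
Substituting N2 = 51.7 - 0.186N1 into the first: N1(1 - 1.79·0.186) = 163 - 1.79·51.7.
So N1* = 70.5/0.667 = 106, and then N2* = 51.7 - 0.186·106 = 32.1.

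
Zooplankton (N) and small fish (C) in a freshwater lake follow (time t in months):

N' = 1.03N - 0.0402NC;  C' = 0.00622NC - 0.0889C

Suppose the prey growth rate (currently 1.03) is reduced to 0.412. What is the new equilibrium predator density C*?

C* ≈ 10.2

At the interior fixed point, setting dN/dt = 0 with N > 0 fixes C* = (prey growth rate)/(NC coefficient) — independent of the other coefficients.
With the change, C* = 0.412/0.0402 = 10.2; it falls from 25.6.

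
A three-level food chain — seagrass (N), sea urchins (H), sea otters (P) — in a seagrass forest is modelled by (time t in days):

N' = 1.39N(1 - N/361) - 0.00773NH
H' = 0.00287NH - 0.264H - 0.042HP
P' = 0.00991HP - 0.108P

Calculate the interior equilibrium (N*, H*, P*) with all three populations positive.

From dP/dt = 0: 0.00991H* = 0.108, so H* = 10.9.
From dN/dt = 0: 1.39(1 - N*/361) = 0.00773·10.9, giving N* = 361·(1 - 0.0606) = 339.
From dH/dt = 0: 0.00287·339 - 0.264 = 0.042P*, so P* = 0.709/0.042 = 16.9.

N* ≈ 339, H* ≈ 10.9, P* ≈ 16.9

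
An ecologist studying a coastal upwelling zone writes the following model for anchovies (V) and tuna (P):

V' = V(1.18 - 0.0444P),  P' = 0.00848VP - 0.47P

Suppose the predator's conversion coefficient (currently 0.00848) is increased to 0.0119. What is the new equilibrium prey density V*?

V* ≈ 39.5

At the interior fixed point, setting dP/dt = 0 with P > 0 fixes V* = (predator death rate)/(VP coefficient) — independent of the other coefficients.
With the change, V* = 0.47/0.0119 = 39.5; it falls from 55.4.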